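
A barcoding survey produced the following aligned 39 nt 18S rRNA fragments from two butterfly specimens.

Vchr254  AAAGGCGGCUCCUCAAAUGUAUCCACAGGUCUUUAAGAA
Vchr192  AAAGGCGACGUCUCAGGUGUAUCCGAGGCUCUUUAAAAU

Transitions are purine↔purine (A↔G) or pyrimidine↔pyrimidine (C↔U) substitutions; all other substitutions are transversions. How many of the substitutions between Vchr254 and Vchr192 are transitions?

Differing sites — 8:G/A (Ti); 10:U/G (Tv); 11:C/U (Ti); 16:A/G (Ti); 17:A/G (Ti); 25:A/G (Ti); 26:C/A (Tv); 27:A/G (Ti); 29:G/C (Tv); 37:G/A (Ti); 39:A/U (Tv).
Of the 11 differences, 7 transitions and 4 transversions, so the answer is 7.

7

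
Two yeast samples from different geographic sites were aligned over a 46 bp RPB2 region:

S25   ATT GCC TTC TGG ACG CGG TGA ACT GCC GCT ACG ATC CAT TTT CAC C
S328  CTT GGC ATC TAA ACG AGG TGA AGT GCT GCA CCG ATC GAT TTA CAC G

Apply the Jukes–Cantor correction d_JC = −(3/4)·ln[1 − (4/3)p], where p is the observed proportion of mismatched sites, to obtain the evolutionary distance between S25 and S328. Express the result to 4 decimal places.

0.3547

The sequences differ at positions 1 (A/C), 5 (C/G), 7 (T/A), 11 (G/A), 12 (G/A), 16 (C/A), 23 (C/G), 27 (C/T), 30 (T/A), 31 (A/C), 37 (C/G), 42 (T/A), 46 (C/G).
p = 13/46 = 0.282609.
d = −0.75 · ln(1 − (4/3)·0.282609) = −0.75 · ln(0.623188) = −0.75 · (-0.472907) = 0.3547.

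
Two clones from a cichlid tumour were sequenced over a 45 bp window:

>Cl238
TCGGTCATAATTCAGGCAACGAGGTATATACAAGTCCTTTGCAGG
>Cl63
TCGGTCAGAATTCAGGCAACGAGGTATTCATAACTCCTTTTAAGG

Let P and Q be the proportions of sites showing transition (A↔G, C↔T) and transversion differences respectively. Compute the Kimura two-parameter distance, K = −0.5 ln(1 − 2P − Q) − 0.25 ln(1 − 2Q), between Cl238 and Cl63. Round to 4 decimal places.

0.1744

The sequences differ at positions 8 (T/G, transversion), 28 (A/T, transversion), 29 (T/C, transition), 31 (C/T, transition), 34 (G/C, transversion), 41 (G/T, transversion), 42 (C/A, transversion).
Of the 7 differences, 2 transitions and 5 transversions over 45 sites: P = 2/45 = 0.044444, Q = 5/45 = 0.111111.
d = −0.5·ln(0.800001) − 0.25·ln(0.777778) = −0.5·(-0.223142) − 0.25·(-0.251314) = 0.1744.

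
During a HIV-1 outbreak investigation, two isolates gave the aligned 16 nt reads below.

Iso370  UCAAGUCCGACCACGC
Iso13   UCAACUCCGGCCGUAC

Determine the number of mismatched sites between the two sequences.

The sequences differ at positions 5 (G/C), 10 (A/G), 13 (A/G), 14 (C/U), 15 (G/A).
That gives 5 mismatches out of 16 aligned sites, so the Hamming distance is 5.

5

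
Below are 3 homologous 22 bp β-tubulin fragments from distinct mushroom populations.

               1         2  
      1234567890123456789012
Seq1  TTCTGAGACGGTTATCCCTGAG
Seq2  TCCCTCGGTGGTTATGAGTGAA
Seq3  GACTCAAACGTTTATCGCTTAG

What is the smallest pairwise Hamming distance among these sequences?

7

Pairwise Hamming distances:
  Seq1 vs Seq2: 10
  Seq1 vs Seq3: 7
  Seq2 vs Seq3: 14
The smallest is 7, between Seq1 and Seq3.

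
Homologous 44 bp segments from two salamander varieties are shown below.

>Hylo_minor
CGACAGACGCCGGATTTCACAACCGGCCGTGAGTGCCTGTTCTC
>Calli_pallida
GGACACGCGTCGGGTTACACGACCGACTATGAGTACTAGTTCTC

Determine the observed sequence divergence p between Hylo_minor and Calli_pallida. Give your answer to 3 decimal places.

0.295

The sequences differ at positions 1 (C/G), 6 (G/C), 7 (A/G), 10 (C/T), 14 (A/G), 17 (T/A), 21 (A/G), 26 (G/A), 28 (C/T), 29 (G/A), 35 (G/A), 37 (C/T), 38 (T/A).
There are 13 differences over 44 sites, so p = 13/44 = 0.295.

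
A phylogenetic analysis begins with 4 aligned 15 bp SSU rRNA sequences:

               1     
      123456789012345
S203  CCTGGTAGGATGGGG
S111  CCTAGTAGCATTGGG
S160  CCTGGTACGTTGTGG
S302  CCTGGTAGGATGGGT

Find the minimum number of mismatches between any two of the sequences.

Pairwise Hamming distances:
  S203 vs S111: 3
  S203 vs S160: 3
  S203 vs S302: 1
  S111 vs S160: 6
  S111 vs S302: 4
  S160 vs S302: 4
The smallest is 1, between S203 and S302.

1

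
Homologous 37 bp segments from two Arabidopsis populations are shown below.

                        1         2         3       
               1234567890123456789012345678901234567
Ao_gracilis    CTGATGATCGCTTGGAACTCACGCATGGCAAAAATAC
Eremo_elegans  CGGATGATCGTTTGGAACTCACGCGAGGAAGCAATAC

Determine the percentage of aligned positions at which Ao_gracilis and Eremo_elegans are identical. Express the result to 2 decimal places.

Mismatches occur at site 2 (T→G), site 11 (C→T), site 25 (A→G), site 26 (T→A), site 29 (C→A), site 31 (A→G), site 32 (A→C).
30 of the 37 sites match, so the percent identity is 30/37 × 100 = 81.08%.

81.08%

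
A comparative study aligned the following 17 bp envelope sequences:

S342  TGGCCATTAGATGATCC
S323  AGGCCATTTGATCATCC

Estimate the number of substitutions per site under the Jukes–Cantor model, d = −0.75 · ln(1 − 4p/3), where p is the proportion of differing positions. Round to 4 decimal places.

The sequences differ at positions 1 (T/A), 9 (A/T), 13 (G/C).
p = 3/17 = 0.176471.
d = −0.75 · ln(1 − (4/3)·0.176471) = −0.75 · ln(0.764705) = −0.75 · (-0.268265) = 0.2012.

0.2012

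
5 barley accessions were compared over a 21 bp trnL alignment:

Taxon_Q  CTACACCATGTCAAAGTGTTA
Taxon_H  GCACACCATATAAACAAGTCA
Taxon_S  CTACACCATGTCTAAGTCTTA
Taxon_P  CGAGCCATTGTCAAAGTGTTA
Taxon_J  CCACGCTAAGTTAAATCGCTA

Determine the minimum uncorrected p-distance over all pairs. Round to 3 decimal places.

0.095

Pairwise Hamming distances:
  Taxon_Q vs Taxon_H: 8
  Taxon_Q vs Taxon_S: 2
  Taxon_Q vs Taxon_P: 5
  Taxon_Q vs Taxon_J: 8
  Taxon_H vs Taxon_S: 10
  Taxon_H vs Taxon_P: 12
  Taxon_H vs Taxon_J: 11
  Taxon_S vs Taxon_P: 7
  Taxon_S vs Taxon_J: 10
  Taxon_P vs Taxon_J: 10
The smallest is 2 mismatches, between Taxon_Q and Taxon_S; p = 2/21 = 0.095.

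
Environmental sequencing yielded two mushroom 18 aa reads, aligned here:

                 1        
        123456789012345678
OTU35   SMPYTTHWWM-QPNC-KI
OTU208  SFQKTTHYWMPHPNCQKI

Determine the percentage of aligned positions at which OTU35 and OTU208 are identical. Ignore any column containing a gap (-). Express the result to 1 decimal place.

68.8%

Excluding the 2 gap columns leaves 16 comparable sites.
Mismatches occur at site 2 (M→F), site 3 (P→Q), site 4 (Y→K), site 8 (W→Y), site 12 (Q→H).
11 of the 16 comparable sites match, so the percent identity is 11/16 × 100 = 68.8%.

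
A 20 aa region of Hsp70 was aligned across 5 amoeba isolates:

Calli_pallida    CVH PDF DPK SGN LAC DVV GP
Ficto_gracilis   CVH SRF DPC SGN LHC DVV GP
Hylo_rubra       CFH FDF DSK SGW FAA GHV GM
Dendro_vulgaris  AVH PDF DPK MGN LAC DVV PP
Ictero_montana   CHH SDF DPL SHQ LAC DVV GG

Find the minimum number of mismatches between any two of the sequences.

Pairwise Hamming distances:
  Calli_pallida vs Ficto_gracilis: 4
  Calli_pallida vs Hylo_rubra: 9
  Calli_pallida vs Dendro_vulgaris: 3
  Calli_pallida vs Ictero_montana: 6
  Ficto_gracilis vs Hylo_rubra: 12
  Ficto_gracilis vs Dendro_vulgaris: 7
  Ficto_gracilis vs Ictero_montana: 7
  Hylo_rubra vs Dendro_vulgaris: 12
  Hylo_rubra vs Ictero_montana: 11
  Dendro_vulgaris vs Ictero_montana: 9
The smallest is 3, between Calli_pallida and Dendro_vulgaris.

3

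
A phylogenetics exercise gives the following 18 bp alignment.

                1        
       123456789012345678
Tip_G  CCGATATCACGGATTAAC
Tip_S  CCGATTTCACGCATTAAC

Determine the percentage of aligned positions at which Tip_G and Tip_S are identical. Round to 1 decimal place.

88.9%

Differing sites — 6:A/T; 12:G/C.
16 of the 18 sites match, so the percent identity is 16/18 × 100 = 88.9%.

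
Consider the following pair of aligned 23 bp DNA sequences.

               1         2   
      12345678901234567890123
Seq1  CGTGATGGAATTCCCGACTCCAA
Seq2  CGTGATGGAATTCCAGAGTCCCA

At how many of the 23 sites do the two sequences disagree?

3

The sequences differ at positions 15 (C/A), 18 (C/G), 22 (A/C).
That gives 3 mismatches out of 23 aligned sites, so the Hamming distance is 3.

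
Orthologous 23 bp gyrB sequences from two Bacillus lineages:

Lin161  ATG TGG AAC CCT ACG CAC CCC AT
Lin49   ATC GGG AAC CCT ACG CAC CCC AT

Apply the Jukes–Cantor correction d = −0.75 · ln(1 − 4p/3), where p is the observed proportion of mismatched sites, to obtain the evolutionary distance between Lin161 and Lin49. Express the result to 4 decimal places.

0.0924

Mismatches occur at site 3 (G↔C), site 4 (T↔G).
p = 2/23 = 0.086957.
d = −0.75 · ln(1 − (4/3)·0.086957) = −0.75 · ln(0.884057) = −0.75 · (-0.123234) = 0.0924.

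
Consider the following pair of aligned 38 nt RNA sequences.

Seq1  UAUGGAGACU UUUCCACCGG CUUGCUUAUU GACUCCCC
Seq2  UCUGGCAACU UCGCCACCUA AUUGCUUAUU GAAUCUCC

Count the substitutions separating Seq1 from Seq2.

Mismatches occur at site 2 (A↔C), site 6 (A↔C), site 7 (G↔A), site 12 (U↔C), site 13 (U↔G), site 19 (G↔U), site 20 (G↔A), site 21 (C↔A), site 33 (C↔A), site 36 (C↔U).
That gives 10 mismatches out of 38 aligned sites, so the Hamming distance is 10.

10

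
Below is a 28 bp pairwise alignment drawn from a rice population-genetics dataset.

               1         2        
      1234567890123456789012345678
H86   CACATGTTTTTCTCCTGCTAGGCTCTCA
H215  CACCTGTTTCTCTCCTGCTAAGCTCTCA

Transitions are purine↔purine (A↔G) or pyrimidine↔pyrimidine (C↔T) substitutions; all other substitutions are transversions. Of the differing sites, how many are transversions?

Differing sites — 4:A/C (Tv); 10:T/C (Ti); 21:G/A (Ti).
Of the 3 differences, 2 transitions and 1 transversion, so the answer is 1.

1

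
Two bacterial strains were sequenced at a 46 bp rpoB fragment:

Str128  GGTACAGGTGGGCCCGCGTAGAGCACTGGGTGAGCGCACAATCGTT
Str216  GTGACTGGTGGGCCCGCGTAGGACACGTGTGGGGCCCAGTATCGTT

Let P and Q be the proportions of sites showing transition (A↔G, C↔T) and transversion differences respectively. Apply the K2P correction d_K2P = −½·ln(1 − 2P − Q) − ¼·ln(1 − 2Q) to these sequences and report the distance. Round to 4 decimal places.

0.3564

Differing sites — 2:G/T (Tv); 3:T/G (Tv); 6:A/T (Tv); 22:A/G (Ti); 23:G/A (Ti); 27:T/G (Tv); 28:G/T (Tv); 30:G/T (Tv); 31:T/G (Tv); 33:A/G (Ti); 36:G/C (Tv); 39:C/G (Tv); 40:A/T (Tv).
Of the 13 differences, 3 transitions and 10 transversions over 46 sites: P = 3/46 = 0.065217, Q = 10/46 = 0.217391.
d = −0.5·ln(0.652175) − 0.25·ln(0.565218) = −0.5·(-0.427442) − 0.25·(-0.570544) = 0.3564.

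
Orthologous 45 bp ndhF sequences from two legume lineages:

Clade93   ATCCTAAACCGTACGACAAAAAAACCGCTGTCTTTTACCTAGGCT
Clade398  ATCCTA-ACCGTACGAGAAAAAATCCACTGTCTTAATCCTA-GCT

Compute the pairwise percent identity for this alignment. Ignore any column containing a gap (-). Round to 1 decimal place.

86.0%

Excluding the 2 gap columns leaves 43 comparable sites.
Mismatches occur at site 17 (C↔G), site 24 (A↔T), site 27 (G↔A), site 35 (T↔A), site 36 (T↔A), site 37 (A↔T).
37 of the 43 comparable sites match, so the percent identity is 37/43 × 100 = 86.0%.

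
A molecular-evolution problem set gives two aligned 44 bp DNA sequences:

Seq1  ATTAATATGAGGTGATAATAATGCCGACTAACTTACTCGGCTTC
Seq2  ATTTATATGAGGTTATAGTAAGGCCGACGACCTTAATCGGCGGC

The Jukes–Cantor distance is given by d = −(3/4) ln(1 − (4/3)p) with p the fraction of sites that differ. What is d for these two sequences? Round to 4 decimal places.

Mismatches occur at site 4 (A/T), site 14 (G/T), site 18 (A/G), site 22 (T/G), site 29 (T/G), site 31 (A/C), site 36 (C/A), site 42 (T/G), site 43 (T/G).
p = 9/44 = 0.204545.
d = −0.75 · ln(1 − (4/3)·0.204545) = −0.75 · ln(0.727273) = −0.75 · (-0.318453) = 0.2388.

0.2388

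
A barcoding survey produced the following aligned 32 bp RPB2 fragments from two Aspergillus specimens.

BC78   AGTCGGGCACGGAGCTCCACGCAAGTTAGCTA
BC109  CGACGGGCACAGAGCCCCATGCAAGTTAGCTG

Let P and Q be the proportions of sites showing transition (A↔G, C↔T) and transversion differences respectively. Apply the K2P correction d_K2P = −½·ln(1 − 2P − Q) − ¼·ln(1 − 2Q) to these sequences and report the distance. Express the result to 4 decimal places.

Mismatches occur at site 1 (A↔C, transversion), site 3 (T↔A, transversion), site 11 (G↔A, transition), site 16 (T↔C, transition), site 20 (C↔T, transition), site 32 (A↔G, transition).
Of the 6 differences, 4 transitions and 2 transversions over 32 sites: P = 4/32 = 0.125000, Q = 2/32 = 0.062500.
d = −0.5·ln(0.687500) − 0.25·ln(0.875000) = −0.5·(-0.374693) − 0.25·(-0.133531) = 0.2207.

0.2207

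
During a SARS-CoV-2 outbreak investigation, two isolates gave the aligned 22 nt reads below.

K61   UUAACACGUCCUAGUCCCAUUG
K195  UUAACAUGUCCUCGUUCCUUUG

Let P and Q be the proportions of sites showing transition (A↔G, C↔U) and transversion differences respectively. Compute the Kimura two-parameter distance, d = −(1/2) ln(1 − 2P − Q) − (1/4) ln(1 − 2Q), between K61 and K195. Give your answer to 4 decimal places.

0.2094

Mismatches occur at site 7 (C↔U, transition), site 13 (A↔C, transversion), site 16 (C↔U, transition), site 19 (A↔U, transversion).
Of the 4 differences, 2 transitions and 2 transversions over 22 sites: P = 2/22 = 0.090909, Q = 2/22 = 0.090909.
d = −0.5·ln(0.727273) − 0.25·ln(0.818182) = −0.5·(-0.318453) − 0.25·(-0.200670) = 0.2094.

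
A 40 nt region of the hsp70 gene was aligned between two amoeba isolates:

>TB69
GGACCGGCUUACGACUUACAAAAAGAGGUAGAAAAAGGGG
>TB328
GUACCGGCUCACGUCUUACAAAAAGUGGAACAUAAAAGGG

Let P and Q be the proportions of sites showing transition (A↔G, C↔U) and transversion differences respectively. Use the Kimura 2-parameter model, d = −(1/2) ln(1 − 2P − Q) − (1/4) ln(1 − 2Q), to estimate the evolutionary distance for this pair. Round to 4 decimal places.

0.2330

Differing sites — 2:G/U (Tv); 10:U/C (Ti); 14:A/U (Tv); 26:A/U (Tv); 29:U/A (Tv); 31:G/C (Tv); 33:A/U (Tv); 37:G/A (Ti).
Of the 8 differences, 2 transitions and 6 transversions over 40 sites: P = 2/40 = 0.050000, Q = 6/40 = 0.150000.
d = −0.5·ln(0.750000) − 0.25·ln(0.700000) = −0.5·(-0.287682) − 0.25·(-0.356675) = 0.2330.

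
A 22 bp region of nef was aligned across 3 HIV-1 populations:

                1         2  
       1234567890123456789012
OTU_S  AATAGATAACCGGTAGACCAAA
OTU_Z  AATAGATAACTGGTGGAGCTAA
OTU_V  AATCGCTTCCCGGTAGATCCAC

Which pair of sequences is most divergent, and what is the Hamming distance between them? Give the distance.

9

Pairwise Hamming distances:
  OTU_S vs OTU_Z: 4
  OTU_S vs OTU_V: 7
  OTU_Z vs OTU_V: 9
The largest is 9, between OTU_Z and OTU_V.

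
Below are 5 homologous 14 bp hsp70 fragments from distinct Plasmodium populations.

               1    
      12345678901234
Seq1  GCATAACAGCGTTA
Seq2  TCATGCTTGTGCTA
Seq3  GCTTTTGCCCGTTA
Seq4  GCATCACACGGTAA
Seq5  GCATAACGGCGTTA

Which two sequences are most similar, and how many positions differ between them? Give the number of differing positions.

1

Pairwise Hamming distances:
  Seq1 vs Seq2: 7
  Seq1 vs Seq3: 6
  Seq1 vs Seq4: 4
  Seq1 vs Seq5: 1
  Seq2 vs Seq3: 9
  Seq2 vs Seq4: 9
  Seq2 vs Seq5: 7
  Seq3 vs Seq4: 7
  Seq3 vs Seq5: 6
  Seq4 vs Seq5: 5
The smallest is 1, between Seq1 and Seq5.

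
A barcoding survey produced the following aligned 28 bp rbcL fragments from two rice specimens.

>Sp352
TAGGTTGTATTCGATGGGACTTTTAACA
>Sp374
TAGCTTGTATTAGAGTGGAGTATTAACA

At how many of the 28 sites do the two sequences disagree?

The sequences differ at positions 4 (G/C), 12 (C/A), 15 (T/G), 16 (G/T), 20 (C/G), 22 (T/A).
That gives 6 mismatches out of 28 aligned sites, so the Hamming distance is 6.

6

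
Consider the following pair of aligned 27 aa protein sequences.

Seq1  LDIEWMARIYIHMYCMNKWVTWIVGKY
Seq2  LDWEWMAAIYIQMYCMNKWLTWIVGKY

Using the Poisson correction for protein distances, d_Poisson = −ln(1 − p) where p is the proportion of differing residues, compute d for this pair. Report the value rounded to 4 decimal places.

0.1603

The sequences differ at positions 3 (I/W), 8 (R/A), 12 (H/Q), 20 (V/L).
p = 4/27 = 0.148148.
d = −ln(1 − 0.148148) = −ln(0.851852) = 0.1603.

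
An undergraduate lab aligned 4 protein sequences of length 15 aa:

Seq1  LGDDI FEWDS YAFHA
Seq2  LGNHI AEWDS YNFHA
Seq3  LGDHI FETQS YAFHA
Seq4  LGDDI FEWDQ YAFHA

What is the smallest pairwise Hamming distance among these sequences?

1

Pairwise Hamming distances:
  Seq1 vs Seq2: 4
  Seq1 vs Seq3: 3
  Seq1 vs Seq4: 1
  Seq2 vs Seq3: 5
  Seq2 vs Seq4: 5
  Seq3 vs Seq4: 4
The smallest is 1, between Seq1 and Seq4.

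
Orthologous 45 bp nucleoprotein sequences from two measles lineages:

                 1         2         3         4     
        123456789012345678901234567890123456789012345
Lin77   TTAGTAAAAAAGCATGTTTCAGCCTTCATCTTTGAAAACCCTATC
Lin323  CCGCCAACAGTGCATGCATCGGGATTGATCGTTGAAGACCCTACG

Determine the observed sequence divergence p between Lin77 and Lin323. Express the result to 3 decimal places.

Mismatches occur at site 1 (T↔C), site 2 (T↔C), site 3 (A↔G), site 4 (G↔C), site 5 (T↔C), site 8 (A↔C), site 10 (A↔G), site 11 (A↔T), site 17 (T↔C), site 18 (T↔A), site 21 (A↔G), site 23 (C↔G), site 24 (C↔A), site 27 (C↔G), site 31 (T↔G), site 37 (A↔G), site 44 (T↔C), site 45 (C↔G).
There are 18 differences over 45 sites, so p = 18/45 = 0.400.

0.400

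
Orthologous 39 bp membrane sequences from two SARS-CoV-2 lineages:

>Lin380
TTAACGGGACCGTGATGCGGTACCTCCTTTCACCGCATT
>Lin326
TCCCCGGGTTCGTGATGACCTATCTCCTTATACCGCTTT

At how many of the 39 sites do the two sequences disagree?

Differing sites — 2:T/C; 3:A/C; 4:A/C; 9:A/T; 10:C/T; 18:C/A; 19:G/C; 20:G/C; 23:C/T; 30:T/A; 31:C/T; 37:A/T.
That gives 12 mismatches out of 39 aligned sites, so the Hamming distance is 12.

12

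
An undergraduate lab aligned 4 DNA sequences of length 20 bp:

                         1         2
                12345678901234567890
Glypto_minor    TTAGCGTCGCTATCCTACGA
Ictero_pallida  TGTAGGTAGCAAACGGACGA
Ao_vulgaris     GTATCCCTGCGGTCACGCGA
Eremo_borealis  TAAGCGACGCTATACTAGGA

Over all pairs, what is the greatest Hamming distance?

14

Pairwise Hamming distances:
  Glypto_minor vs Ictero_pallida: 9
  Glypto_minor vs Ao_vulgaris: 10
  Glypto_minor vs Eremo_borealis: 4
  Ictero_pallida vs Ao_vulgaris: 14
  Ictero_pallida vs Eremo_borealis: 12
  Ao_vulgaris vs Eremo_borealis: 13
The largest is 14, between Ictero_pallida and Ao_vulgaris.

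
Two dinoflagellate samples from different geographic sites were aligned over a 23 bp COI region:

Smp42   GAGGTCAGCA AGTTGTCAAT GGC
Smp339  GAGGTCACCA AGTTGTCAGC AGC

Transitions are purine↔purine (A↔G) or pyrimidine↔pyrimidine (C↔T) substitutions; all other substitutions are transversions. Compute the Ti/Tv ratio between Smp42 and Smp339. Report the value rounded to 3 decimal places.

The sequences differ at positions 8 (G/C, transversion), 19 (A/G, transition), 20 (T/C, transition), 21 (G/A, transition).
Of the 4 differences, 3 transitions and 1 transversion, so Ti/Tv = 3/1 = 3.000.

3.000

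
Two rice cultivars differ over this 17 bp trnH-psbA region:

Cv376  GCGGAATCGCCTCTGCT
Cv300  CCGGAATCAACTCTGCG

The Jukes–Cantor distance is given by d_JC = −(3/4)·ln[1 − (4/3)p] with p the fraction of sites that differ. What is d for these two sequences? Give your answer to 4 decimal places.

Differing sites — 1:G/C; 9:G/A; 10:C/A; 17:T/G.
p = 4/17 = 0.235294.
d = −0.75 · ln(1 − (4/3)·0.235294) = −0.75 · ln(0.686275) = −0.75 · (-0.376477) = 0.2824.

0.2824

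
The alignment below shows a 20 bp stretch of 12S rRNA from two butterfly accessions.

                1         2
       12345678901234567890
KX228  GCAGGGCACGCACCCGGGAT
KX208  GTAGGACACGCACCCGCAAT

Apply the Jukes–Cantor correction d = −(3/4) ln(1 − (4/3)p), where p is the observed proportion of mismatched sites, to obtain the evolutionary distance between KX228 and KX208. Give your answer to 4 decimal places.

0.2326

Mismatches occur at site 2 (C↔T), site 6 (G↔A), site 17 (G↔C), site 18 (G↔A).
p = 4/20 = 0.200000.
d = −0.75 · ln(1 − (4/3)·0.200000) = −0.75 · ln(0.733333) = −0.75 · (-0.310155) = 0.2326.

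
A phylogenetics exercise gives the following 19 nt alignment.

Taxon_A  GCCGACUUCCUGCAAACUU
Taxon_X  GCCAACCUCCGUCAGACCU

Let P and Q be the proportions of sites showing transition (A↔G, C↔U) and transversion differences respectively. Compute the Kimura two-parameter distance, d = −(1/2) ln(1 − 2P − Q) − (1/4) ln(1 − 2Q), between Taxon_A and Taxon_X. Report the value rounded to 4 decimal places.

Mismatches occur at site 4 (G→A, transition), site 7 (U→C, transition), site 11 (U→G, transversion), site 12 (G→U, transversion), site 15 (A→G, transition), site 18 (U→C, transition).
Of the 6 differences, 4 transitions and 2 transversions over 19 sites: P = 4/19 = 0.210526, Q = 2/19 = 0.105263.
d = −0.5·ln(0.473685) − 0.25·ln(0.789474) = −0.5·(-0.747213) − 0.25·(-0.236388) = 0.4327.

0.4327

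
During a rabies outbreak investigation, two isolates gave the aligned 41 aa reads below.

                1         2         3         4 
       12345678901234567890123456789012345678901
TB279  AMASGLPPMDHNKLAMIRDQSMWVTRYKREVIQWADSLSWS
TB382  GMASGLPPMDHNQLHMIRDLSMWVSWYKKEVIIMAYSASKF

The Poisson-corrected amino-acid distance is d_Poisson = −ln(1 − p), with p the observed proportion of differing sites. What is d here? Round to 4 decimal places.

Differing sites — 1:A/G; 13:K/Q; 15:A/H; 20:Q/L; 25:T/S; 26:R/W; 29:R/K; 33:Q/I; 34:W/M; 36:D/Y; 38:L/A; 40:W/K; 41:S/F.
p = 13/41 = 0.317073.
d = −ln(1 − 0.317073) = −ln(0.682927) = 0.3814.

0.3814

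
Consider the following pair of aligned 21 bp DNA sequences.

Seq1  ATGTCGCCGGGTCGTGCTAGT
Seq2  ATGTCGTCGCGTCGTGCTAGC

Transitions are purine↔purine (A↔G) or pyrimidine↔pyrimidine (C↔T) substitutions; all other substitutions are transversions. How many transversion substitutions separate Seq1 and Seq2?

1

Differing sites — 7:C/T (Ti); 10:G/C (Tv); 21:T/C (Ti).
Of the 3 differences, 2 transitions and 1 transversion, so the answer is 1.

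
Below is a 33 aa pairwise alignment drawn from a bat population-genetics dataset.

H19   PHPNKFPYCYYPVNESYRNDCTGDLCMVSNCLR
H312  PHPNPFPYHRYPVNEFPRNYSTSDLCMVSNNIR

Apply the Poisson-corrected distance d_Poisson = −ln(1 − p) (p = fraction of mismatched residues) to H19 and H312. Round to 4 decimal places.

Mismatches occur at site 5 (K→P), site 9 (C→H), site 10 (Y→R), site 16 (S→F), site 17 (Y→P), site 20 (D→Y), site 21 (C→S), site 23 (G→S), site 31 (C→N), site 32 (L→I).
p = 10/33 = 0.303030.
d = −ln(1 − 0.303030) = −ln(0.696970) = 0.3610.

0.3610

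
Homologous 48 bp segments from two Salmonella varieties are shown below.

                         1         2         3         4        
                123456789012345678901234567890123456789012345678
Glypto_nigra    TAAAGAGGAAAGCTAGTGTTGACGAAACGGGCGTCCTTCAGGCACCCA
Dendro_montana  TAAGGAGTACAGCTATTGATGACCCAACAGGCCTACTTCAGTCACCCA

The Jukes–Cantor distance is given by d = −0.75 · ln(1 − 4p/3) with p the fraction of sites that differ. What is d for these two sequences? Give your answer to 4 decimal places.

0.2735

Differing sites — 4:A/G; 8:G/T; 10:A/C; 16:G/T; 19:T/A; 24:G/C; 25:A/C; 29:G/A; 33:G/C; 35:C/A; 42:G/T.
p = 11/48 = 0.229167.
d = −0.75 · ln(1 − (4/3)·0.229167) = −0.75 · ln(0.694444) = −0.75 · (-0.364644) = 0.2735.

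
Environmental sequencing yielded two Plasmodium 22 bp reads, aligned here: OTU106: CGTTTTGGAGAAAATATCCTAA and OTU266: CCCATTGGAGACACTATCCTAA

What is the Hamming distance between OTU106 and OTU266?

Differing sites — 2:G/C; 3:T/C; 4:T/A; 12:A/C; 14:A/C.
That gives 5 mismatches out of 22 aligned sites, so the Hamming distance is 5.

5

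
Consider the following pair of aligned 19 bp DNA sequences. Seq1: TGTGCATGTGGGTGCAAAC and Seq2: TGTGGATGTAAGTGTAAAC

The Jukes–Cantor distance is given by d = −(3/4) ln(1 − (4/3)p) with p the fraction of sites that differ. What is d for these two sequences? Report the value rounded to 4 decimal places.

The sequences differ at positions 5 (C/G), 10 (G/A), 11 (G/A), 15 (C/T).
p = 4/19 = 0.210526.
d = −0.75 · ln(1 − (4/3)·0.210526) = −0.75 · ln(0.719299) = −0.75 · (-0.329478) = 0.2471.

0.2471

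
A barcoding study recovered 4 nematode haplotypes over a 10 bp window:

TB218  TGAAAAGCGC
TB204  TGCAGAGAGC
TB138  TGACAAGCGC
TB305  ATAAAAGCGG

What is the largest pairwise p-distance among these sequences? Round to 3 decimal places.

Pairwise Hamming distances:
  TB218 vs TB204: 3
  TB218 vs TB138: 1
  TB218 vs TB305: 3
  TB204 vs TB138: 4
  TB204 vs TB305: 6
  TB138 vs TB305: 4
The largest is 6 mismatches, between TB204 and TB305; p = 6/10 = 0.600.

0.600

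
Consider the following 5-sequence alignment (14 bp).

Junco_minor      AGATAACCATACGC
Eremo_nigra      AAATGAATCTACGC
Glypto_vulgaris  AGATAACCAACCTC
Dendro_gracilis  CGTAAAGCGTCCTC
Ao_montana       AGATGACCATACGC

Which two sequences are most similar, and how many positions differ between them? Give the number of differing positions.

Pairwise Hamming distances:
  Junco_minor vs Eremo_nigra: 5
  Junco_minor vs Glypto_vulgaris: 3
  Junco_minor vs Dendro_gracilis: 7
  Junco_minor vs Ao_montana: 1
  Eremo_nigra vs Glypto_vulgaris: 8
  Eremo_nigra vs Dendro_gracilis: 10
  Eremo_nigra vs Ao_montana: 4
  Glypto_vulgaris vs Dendro_gracilis: 6
  Glypto_vulgaris vs Ao_montana: 4
  Dendro_gracilis vs Ao_montana: 8
The smallest is 1, between Junco_minor and Ao_montana.

1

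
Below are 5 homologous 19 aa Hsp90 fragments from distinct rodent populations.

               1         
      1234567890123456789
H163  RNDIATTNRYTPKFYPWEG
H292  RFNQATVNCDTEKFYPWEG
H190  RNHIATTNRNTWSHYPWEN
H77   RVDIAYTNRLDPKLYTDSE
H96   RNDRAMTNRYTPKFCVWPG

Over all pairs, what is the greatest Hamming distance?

14

Pairwise Hamming distances:
  H163 vs H292: 7
  H163 vs H190: 6
  H163 vs H77: 9
  H163 vs H96: 5
  H292 vs H190: 10
  H292 vs H77: 14
  H292 vs H96: 11
  H190 vs H77: 12
  H190 vs H96: 11
  H77 vs H96: 11
The largest is 14, between H292 and H77.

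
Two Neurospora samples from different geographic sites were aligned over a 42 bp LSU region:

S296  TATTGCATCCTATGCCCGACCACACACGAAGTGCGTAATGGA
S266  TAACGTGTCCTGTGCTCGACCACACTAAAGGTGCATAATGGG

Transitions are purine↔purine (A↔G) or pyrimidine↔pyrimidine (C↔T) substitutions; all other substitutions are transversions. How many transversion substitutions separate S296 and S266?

3

Differing sites — 3:T/A (Tv); 4:T/C (Ti); 6:C/T (Ti); 7:A/G (Ti); 12:A/G (Ti); 16:C/T (Ti); 26:A/T (Tv); 27:C/A (Tv); 28:G/A (Ti); 30:A/G (Ti); 35:G/A (Ti); 42:A/G (Ti).
Of the 12 differences, 9 transitions and 3 transversions, so the answer is 3.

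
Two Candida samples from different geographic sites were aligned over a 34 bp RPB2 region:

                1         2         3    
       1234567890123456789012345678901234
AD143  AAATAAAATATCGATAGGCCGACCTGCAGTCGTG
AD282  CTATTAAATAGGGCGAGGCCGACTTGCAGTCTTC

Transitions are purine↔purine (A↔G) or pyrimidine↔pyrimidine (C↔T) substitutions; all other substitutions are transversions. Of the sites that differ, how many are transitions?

1

The sequences differ at positions 1 (A/C, transversion), 2 (A/T, transversion), 5 (A/T, transversion), 11 (T/G, transversion), 12 (C/G, transversion), 14 (A/C, transversion), 15 (T/G, transversion), 24 (C/T, transition), 32 (G/T, transversion), 34 (G/C, transversion).
Of the 10 differences, 1 transition and 9 transversions, so the answer is 1.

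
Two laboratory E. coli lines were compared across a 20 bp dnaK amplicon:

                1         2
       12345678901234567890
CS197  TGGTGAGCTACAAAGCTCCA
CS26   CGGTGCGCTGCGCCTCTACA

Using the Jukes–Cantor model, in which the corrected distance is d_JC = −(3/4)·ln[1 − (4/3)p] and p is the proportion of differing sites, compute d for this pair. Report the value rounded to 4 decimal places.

0.5716

The sequences differ at positions 1 (T/C), 6 (A/C), 10 (A/G), 12 (A/G), 13 (A/C), 14 (A/C), 15 (G/T), 18 (C/A).
p = 8/20 = 0.400000.
d = −0.75 · ln(1 − (4/3)·0.400000) = −0.75 · ln(0.466667) = −0.75 · (-0.762139) = 0.5716.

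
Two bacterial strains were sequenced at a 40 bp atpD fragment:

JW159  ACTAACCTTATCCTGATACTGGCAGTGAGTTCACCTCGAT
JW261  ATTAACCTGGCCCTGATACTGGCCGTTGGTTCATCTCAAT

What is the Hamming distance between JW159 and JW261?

9

Differing sites — 2:C/T; 9:T/G; 10:A/G; 11:T/C; 24:A/C; 27:G/T; 28:A/G; 34:C/T; 38:G/A.
That gives 9 mismatches out of 40 aligned sites, so the Hamming distance is 9.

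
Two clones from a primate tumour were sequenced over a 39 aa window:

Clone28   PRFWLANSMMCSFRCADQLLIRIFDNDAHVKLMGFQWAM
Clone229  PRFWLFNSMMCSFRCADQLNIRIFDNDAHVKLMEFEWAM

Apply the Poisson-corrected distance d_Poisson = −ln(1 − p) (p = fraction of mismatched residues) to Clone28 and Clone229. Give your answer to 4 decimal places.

0.1082

The sequences differ at positions 6 (A/F), 20 (L/N), 34 (G/E), 36 (Q/E).
p = 4/39 = 0.102564.
d = −ln(1 − 0.102564) = −ln(0.897436) = 0.1082.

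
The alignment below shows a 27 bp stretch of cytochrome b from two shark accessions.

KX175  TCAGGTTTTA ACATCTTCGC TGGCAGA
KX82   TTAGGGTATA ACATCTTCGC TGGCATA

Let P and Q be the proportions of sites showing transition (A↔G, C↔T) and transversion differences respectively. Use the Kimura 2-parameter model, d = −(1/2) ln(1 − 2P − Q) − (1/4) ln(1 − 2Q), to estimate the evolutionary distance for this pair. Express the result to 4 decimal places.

Differing sites — 2:C/T (Ti); 6:T/G (Tv); 8:T/A (Tv); 26:G/T (Tv).
Of the 4 differences, 1 transition and 3 transversions over 27 sites: P = 1/27 = 0.037037, Q = 3/27 = 0.111111.
d = −0.5·ln(0.814815) − 0.25·ln(0.777778) = −0.5·(-0.204794) − 0.25·(-0.251314) = 0.1652.

0.1652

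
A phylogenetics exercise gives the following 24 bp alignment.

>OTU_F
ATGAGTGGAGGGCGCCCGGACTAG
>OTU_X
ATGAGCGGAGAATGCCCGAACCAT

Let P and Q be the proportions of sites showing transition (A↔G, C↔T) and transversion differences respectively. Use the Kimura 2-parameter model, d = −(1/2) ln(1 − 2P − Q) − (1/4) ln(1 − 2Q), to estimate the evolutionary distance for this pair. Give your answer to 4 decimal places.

0.4118

The sequences differ at positions 6 (T/C, transition), 11 (G/A, transition), 12 (G/A, transition), 13 (C/T, transition), 19 (G/A, transition), 22 (T/C, transition), 24 (G/T, transversion).
Of the 7 differences, 6 transitions and 1 transversion over 24 sites: P = 6/24 = 0.250000, Q = 1/24 = 0.041667.
d = −0.5·ln(0.458333) − 0.25·ln(0.916666) = −0.5·(-0.780159) − 0.25·(-0.087012) = 0.4118.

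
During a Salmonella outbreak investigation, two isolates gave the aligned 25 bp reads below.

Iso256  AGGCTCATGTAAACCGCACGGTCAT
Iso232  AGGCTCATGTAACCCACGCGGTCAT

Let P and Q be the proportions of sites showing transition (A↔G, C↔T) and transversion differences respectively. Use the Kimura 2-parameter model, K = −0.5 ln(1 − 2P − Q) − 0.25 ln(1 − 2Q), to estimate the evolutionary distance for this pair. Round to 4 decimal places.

0.1324

Mismatches occur at site 13 (A/C, transversion), site 16 (G/A, transition), site 18 (A/G, transition).
Of the 3 differences, 2 transitions and 1 transversion over 25 sites: P = 2/25 = 0.080000, Q = 1/25 = 0.040000.
d = −0.5·ln(0.800000) − 0.25·ln(0.920000) = −0.5·(-0.223144) − 0.25·(-0.083382) = 0.1324.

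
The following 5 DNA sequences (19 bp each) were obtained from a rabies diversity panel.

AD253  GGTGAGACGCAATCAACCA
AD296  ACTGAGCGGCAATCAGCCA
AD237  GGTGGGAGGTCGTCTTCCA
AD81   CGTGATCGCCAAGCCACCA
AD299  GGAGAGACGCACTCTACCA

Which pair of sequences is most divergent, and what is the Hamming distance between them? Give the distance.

11

Pairwise Hamming distances:
  AD253 vs AD296: 5
  AD253 vs AD237: 7
  AD253 vs AD81: 7
  AD253 vs AD299: 3
  AD296 vs AD237: 9
  AD296 vs AD81: 7
  AD296 vs AD299: 8
  AD237 vs AD81: 11
  AD237 vs AD299: 7
  AD81 vs AD299: 9
The largest is 11, between AD237 and AD81.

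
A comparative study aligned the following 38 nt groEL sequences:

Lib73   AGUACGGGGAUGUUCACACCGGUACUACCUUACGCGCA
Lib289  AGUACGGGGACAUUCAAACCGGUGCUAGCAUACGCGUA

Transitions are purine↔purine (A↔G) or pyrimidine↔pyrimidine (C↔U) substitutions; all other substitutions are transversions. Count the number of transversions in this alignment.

Differing sites — 11:U/C (Ti); 12:G/A (Ti); 17:C/A (Tv); 24:A/G (Ti); 28:C/G (Tv); 30:U/A (Tv); 37:C/U (Ti).
Of the 7 differences, 4 transitions and 3 transversions, so the answer is 3.

3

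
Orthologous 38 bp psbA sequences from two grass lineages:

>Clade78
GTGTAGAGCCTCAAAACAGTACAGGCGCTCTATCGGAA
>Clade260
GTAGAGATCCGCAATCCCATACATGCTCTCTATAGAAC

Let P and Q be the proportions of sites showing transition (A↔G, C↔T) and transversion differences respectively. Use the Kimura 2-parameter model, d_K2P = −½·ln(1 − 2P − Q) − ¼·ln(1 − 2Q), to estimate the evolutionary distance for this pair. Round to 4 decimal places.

Mismatches occur at site 3 (G→A, transition), site 4 (T→G, transversion), site 8 (G→T, transversion), site 11 (T→G, transversion), site 15 (A→T, transversion), site 16 (A→C, transversion), site 18 (A→C, transversion), site 19 (G→A, transition), site 24 (G→T, transversion), site 27 (G→T, transversion), site 34 (C→A, transversion), site 36 (G→A, transition), site 38 (A→C, transversion).
Of the 13 differences, 3 transitions and 10 transversions over 38 sites: P = 3/38 = 0.078947, Q = 10/38 = 0.263158.
d = −0.5·ln(0.578948) − 0.25·ln(0.473684) = −0.5·(-0.546543) − 0.25·(-0.747215) = 0.4601.

0.4601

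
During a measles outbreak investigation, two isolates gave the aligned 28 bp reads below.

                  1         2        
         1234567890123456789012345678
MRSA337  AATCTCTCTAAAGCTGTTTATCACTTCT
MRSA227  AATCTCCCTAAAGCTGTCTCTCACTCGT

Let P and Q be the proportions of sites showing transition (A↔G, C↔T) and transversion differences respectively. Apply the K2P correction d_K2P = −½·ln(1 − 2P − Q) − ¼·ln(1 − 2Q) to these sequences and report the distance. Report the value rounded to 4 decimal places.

0.2068

Differing sites — 7:T/C (Ti); 18:T/C (Ti); 20:A/C (Tv); 26:T/C (Ti); 27:C/G (Tv).
Of the 5 differences, 3 transitions and 2 transversions over 28 sites: P = 3/28 = 0.107143, Q = 2/28 = 0.071429.
d = −0.5·ln(0.714285) − 0.25·ln(0.857142) = −0.5·(-0.336473) − 0.25·(-0.154152) = 0.2068.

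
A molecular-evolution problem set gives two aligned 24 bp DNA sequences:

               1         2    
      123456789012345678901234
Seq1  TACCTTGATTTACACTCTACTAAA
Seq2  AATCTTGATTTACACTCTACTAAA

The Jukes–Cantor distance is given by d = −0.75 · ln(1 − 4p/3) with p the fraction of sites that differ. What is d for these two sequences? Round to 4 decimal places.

0.0883

Mismatches occur at site 1 (T↔A), site 3 (C↔T).
p = 2/24 = 0.083333.
d = −0.75 · ln(1 − (4/3)·0.083333) = −0.75 · ln(0.888889) = −0.75 · (-0.117783) = 0.0883.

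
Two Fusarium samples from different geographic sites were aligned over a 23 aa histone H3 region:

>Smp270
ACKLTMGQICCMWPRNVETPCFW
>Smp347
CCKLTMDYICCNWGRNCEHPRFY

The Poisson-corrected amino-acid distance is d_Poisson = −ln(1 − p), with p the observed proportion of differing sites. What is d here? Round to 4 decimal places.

0.4964

Mismatches occur at site 1 (A↔C), site 7 (G↔D), site 8 (Q↔Y), site 12 (M↔N), site 14 (P↔G), site 17 (V↔C), site 19 (T↔H), site 21 (C↔R), site 23 (W↔Y).
p = 9/23 = 0.391304.
d = −ln(1 − 0.391304) = −ln(0.608696) = 0.4964.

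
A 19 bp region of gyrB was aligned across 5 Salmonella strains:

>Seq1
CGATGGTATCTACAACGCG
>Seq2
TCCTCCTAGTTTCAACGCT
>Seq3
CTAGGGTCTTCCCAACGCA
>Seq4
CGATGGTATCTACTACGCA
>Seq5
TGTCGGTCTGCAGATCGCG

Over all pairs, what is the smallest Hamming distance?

2

Pairwise Hamming distances:
  Seq1 vs Seq2: 9
  Seq1 vs Seq3: 7
  Seq1 vs Seq4: 2
  Seq1 vs Seq5: 8
  Seq2 vs Seq3: 11
  Seq2 vs Seq4: 10
  Seq2 vs Seq5: 13
  Seq3 vs Seq4: 7
  Seq3 vs Seq5: 9
  Seq4 vs Seq5: 10
The smallest is 2, between Seq1 and Seq4.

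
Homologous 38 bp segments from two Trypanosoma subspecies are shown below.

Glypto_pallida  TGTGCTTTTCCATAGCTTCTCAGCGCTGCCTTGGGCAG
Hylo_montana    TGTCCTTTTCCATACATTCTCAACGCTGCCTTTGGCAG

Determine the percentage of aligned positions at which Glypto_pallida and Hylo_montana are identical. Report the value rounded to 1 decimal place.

Mismatches occur at site 4 (G↔C), site 15 (G↔C), site 16 (C↔A), site 23 (G↔A), site 33 (G↔T).
33 of the 38 sites match, so the percent identity is 33/38 × 100 = 86.8%.

86.8%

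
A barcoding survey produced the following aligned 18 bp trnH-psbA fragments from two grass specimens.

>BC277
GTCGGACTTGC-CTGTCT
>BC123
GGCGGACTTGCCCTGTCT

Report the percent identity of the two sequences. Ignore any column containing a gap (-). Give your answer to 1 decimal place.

Excluding the 1 gap column leaves 17 comparable sites.
Differing sites — 2:T/G.
16 of the 17 comparable sites match, so the percent identity is 16/17 × 100 = 94.1%.

94.1%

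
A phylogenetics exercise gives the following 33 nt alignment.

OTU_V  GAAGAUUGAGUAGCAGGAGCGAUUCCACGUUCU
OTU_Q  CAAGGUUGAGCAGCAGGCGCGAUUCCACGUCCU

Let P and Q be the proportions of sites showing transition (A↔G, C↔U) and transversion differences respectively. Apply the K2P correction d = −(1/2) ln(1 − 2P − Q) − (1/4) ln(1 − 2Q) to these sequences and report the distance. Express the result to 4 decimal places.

0.1711

Mismatches occur at site 1 (G/C, transversion), site 5 (A/G, transition), site 11 (U/C, transition), site 18 (A/C, transversion), site 31 (U/C, transition).
Of the 5 differences, 3 transitions and 2 transversions over 33 sites: P = 3/33 = 0.090909, Q = 2/33 = 0.060606.
d = −0.5·ln(0.757576) − 0.25·ln(0.878788) = −0.5·(-0.277631) − 0.25·(-0.129212) = 0.1711.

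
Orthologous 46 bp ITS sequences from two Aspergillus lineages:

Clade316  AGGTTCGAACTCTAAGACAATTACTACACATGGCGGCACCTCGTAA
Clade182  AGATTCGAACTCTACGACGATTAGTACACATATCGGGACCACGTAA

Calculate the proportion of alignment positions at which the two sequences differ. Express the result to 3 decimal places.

The sequences differ at positions 3 (G/A), 15 (A/C), 19 (A/G), 24 (C/G), 32 (G/A), 33 (G/T), 37 (C/G), 41 (T/A).
There are 8 differences over 46 sites, so p = 8/46 = 0.174.

0.174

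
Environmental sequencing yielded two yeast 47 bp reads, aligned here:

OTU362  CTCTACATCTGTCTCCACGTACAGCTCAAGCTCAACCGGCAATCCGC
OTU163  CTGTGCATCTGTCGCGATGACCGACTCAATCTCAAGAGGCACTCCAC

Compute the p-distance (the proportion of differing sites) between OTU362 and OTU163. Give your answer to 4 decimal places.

The sequences differ at positions 3 (C/G), 5 (A/G), 14 (T/G), 16 (C/G), 18 (C/T), 20 (T/A), 21 (A/C), 23 (A/G), 24 (G/A), 30 (G/T), 36 (C/G), 37 (C/A), 42 (A/C), 46 (G/A).
There are 14 differences over 47 sites, so p = 14/47 = 0.2979.

0.2979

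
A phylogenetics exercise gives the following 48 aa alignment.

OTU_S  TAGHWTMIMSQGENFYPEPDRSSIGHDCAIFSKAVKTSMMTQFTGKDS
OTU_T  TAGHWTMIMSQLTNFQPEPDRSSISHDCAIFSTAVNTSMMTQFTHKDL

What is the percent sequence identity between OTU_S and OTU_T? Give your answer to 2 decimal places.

83.33%

The sequences differ at positions 12 (G/L), 13 (E/T), 16 (Y/Q), 25 (G/S), 33 (K/T), 36 (K/N), 45 (G/H), 48 (S/L).
40 of the 48 sites match, so the percent identity is 40/48 × 100 = 83.33%.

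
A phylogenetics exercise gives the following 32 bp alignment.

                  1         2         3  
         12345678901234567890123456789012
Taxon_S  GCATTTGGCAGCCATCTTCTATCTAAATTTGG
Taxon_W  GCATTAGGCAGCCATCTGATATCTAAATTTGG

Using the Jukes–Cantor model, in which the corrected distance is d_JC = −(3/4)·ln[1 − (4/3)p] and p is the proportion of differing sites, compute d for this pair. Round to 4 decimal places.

Mismatches occur at site 6 (T↔A), site 18 (T↔G), site 19 (C↔A).
p = 3/32 = 0.093750.
d = −0.75 · ln(1 − (4/3)·0.093750) = −0.75 · ln(0.875000) = −0.75 · (-0.133531) = 0.1001.

0.1001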